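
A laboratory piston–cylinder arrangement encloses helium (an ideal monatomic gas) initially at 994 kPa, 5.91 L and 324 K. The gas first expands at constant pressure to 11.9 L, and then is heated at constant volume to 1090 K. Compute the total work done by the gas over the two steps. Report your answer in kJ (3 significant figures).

Step 1 (isobaric): W = PΔV = (994 kPa)(11.9 − 5.91 L) = 5954 J.
Step 2 (isochoric): W = 0 (constant volume).
W_total = 5954 + 0 = 5954 J.

W_total ≈ 5.95 kJ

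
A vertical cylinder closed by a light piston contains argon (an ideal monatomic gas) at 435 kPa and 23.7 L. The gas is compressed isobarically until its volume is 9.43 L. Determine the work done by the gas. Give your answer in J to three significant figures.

Isobaric: W = P ΔV.
W = (435 kPa)(9.43 − 23.7 L) = (435)(-14.27) = -6207 J.

W ≈ -6210 J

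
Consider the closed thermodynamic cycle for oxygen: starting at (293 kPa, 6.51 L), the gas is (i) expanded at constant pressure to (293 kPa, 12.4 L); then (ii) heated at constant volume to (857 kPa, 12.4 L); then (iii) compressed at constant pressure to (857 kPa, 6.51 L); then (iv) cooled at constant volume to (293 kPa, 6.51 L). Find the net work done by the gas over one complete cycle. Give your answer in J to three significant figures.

Constant-volume legs do no work.
W(i) = (293)(12.4 − 6.51) = 1726 J; W(iii) = (857)(6.51 − 12.4) = -5048 J.
W_net = 1726 − 5048 = -3322 J (the counter-clockwise enclosed area).

W_net ≈ -3320 J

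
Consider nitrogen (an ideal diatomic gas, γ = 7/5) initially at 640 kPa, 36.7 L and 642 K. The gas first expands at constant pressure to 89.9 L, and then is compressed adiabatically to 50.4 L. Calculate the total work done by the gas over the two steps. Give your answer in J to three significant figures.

W_total ≈ -3420 J

Step 1 (isobaric): W = PΔV = (640 kPa)(89.9 − 36.7 L) = 34048 J.
After step 1: P = 640 kPa, V = 89.9 L, T = 1573 K.
Step 2 (adiabatic): W = (P₁V₁ − P₂V₂)/(γ−1) = (57536 − 72522)/0.4 = -37466 J.
W_total = 34048 − 37466 = -3418 J.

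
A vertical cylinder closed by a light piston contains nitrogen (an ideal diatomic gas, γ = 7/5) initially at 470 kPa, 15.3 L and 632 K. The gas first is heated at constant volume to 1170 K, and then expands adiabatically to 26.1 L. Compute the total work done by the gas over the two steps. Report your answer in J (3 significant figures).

Step 1 (isochoric): W = 0 (constant volume).
After step 1: P = 870.1 kPa (V unchanged).
Step 2 (adiabatic): W = (P₁V₁ − P₂V₂)/(γ−1) = (13312 − 10752)/0.4 = 6402 J.
W_total = 0 + 6402 = 6402 J.

W_total ≈ 6400 J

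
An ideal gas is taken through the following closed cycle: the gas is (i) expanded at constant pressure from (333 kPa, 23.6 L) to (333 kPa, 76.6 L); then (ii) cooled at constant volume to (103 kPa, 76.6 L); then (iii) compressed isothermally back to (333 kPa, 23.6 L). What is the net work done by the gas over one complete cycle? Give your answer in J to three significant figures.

W_net ≈ 8360 J

Leg (i): W = PΔV = (333)(76.6 − 23.6) = 17649 J.
Leg (ii): W = 0.
Leg (iii): W = PᵢVᵢ ln(V_f/Vᵢ) = (7890) ln(23.6/76.6) = -9289 J.
W_net = 17649 − 9289 = 8360 J.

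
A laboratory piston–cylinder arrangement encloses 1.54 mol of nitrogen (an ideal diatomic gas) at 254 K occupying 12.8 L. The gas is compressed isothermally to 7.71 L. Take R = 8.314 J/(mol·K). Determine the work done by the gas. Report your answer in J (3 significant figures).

Isothermal: W = nRT ln(V₂/V₁).
W = (1.54)(8.314)(254) × ln(7.71/12.8)
  = 3252 × -0.5069
W_by_gas = -1649 J.

W ≈ -1650 J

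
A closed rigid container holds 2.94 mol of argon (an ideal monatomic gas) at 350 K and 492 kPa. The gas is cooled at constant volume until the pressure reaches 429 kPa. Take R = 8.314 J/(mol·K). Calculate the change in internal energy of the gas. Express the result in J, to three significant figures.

Constant volume ⇒ W = 0, so Q = ΔU = nCᵥΔT with Cᵥ = 3R/2 = 12.47 J/(mol·K).
At constant V, T₂/T₁ = P₂/P₁ ⇒ ΔT = T₁(P₂/P₁ − 1) = 350·(429/492 − 1) = -44.82 K.
ΔU = (2.94)(12.47)(-44.82) = -1643 J.

ΔU ≈ -1640 J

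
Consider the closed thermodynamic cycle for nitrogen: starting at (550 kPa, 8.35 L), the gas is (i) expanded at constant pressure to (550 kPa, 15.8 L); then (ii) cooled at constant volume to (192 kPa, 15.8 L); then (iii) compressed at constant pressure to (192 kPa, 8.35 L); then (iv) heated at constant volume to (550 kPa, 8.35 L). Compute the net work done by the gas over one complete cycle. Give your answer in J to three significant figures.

W_net ≈ 2670 J

Constant-volume legs do no work.
W(i) = (550)(15.8 − 8.35) = 4098 J; W(iii) = (192)(8.35 − 15.8) = -1430 J.
W_net = 4098 − 1430 = 2667 J (the clockwise enclosed area).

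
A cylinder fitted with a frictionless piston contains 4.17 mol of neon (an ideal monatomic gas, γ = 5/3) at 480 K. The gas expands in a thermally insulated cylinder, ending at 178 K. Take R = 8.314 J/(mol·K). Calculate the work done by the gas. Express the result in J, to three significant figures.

W ≈ 15700 J

Adiabatic ⇒ Q = 0, so W_by = −ΔU = nCᵥ(T₁ − T₂).
Cᵥ = 3R/2 = 12.47 J/(mol·K).
W = (4.17)(12.47)(480 − 178) = 15705 J.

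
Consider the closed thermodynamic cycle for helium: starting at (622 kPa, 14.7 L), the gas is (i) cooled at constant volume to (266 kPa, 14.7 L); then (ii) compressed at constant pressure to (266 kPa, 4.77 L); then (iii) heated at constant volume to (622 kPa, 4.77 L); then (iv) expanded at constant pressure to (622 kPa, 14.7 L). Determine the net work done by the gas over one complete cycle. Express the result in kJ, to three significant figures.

W_net ≈ 3.54 kJ

Constant-volume legs do no work.
W(ii) = (266)(4.77 − 14.7) = -2641 J; W(iv) = (622)(14.7 − 4.77) = 6176 J.
W_net = -2641 + 6176 = 3535 J (the clockwise enclosed area).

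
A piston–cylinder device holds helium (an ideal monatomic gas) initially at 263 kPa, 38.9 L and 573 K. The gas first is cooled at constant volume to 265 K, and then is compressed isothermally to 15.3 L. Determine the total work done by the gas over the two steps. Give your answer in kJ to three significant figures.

Step 1 (isochoric): W = 0 (constant volume).
After step 1: P = 121.6 kPa (V unchanged).
Step 2 (isothermal): W = P₁V₁ ln(V₂/V₁) = (4731) ln(15.3/38.9) = -4415 J.
W_total = 0 − 4415 = -4415 J.

W_total ≈ -4.42 kJ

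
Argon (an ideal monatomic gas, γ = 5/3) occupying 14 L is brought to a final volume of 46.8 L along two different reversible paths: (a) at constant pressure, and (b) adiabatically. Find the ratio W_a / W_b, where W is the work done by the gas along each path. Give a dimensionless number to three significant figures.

Path (a) isobaric: W = P₁(V₂ − V₁) → W_a/(P₁V₁) = 2.343.
Path (b) adiabatic: W = P₁V₁(1 − (V₁/V₂)^(γ−1))/(γ−1) → W_b/(P₁V₁) = 0.8291.
W_a / W_b = 2.343 / 0.8291 = 2.826.

W_a / W_b ≈ 2.83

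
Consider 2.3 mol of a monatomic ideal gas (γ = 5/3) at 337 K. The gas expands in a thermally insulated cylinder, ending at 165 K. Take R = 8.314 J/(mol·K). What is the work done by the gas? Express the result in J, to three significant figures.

W ≈ 4930 J

Adiabatic ⇒ Q = 0, so W_by = −ΔU = nCᵥ(T₁ − T₂).
Cᵥ = 3R/2 = 12.47 J/(mol·K).
W = (2.3)(12.47)(337 − 165) = 4934 J.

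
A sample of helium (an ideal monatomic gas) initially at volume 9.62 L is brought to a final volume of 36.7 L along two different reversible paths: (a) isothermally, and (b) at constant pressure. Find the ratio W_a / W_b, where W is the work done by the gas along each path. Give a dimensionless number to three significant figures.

W_a / W_b ≈ 0.476

Path (a) isothermal: W = P₁V₁ ln(V₂/V₁) → W_a/(P₁V₁) = 1.339.
Path (b) isobaric: W = P₁(V₂ − V₁) → W_b/(P₁V₁) = 2.815.
W_a / W_b = 1.339 / 2.815 = 0.4756.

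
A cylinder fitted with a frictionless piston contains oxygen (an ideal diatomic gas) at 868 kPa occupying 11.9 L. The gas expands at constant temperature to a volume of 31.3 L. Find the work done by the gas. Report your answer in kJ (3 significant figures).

W ≈ 9.99 kJ

Isothermal: W = nRT ln(V₂/V₁) = P₁V₁ ln(V₂/V₁).
P₁V₁ = (868 kPa)(11.9 L) = 10329 J.
W = 10329 × ln(31.3/11.9) = 10329 × 0.9671
W_by_gas = 9989 J.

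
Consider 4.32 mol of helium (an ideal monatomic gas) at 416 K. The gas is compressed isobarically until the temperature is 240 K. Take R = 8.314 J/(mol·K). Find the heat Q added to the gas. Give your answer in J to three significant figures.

Q ≈ -15800 J

Isobaric: W = nRΔT = (4.32)(8.314)(-176) = -6321 J.
ΔU = nCᵥΔT with Cᵥ = 3R/2: ΔU = (4.32)(12.47)(-176) = -9482 J.
Q = ΔU + W = -9482 − 6321 = -15803 J.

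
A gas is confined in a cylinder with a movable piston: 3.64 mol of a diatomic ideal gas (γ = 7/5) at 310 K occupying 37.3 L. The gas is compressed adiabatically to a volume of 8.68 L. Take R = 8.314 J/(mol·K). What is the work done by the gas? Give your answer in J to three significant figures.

W ≈ -18600 J

Adiabatic: TV^(γ−1) = const with γ = 7/5.
T₂ = T₁ (V₁/V₂)^(γ−1) = 310 × (37.3/8.68)^0.4 = 310 × 1.792 = 555.4 K.
W_by = nCᵥ(T₁ − T₂) = (3.64)(20.79)(310 − 555.4) = -18569 J.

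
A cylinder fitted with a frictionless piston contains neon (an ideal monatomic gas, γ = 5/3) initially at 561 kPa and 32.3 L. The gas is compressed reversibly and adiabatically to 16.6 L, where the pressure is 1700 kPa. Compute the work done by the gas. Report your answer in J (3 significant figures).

Adiabatic: W = (P₁V₁ − P₂V₂)/(γ − 1) with γ = 5/3.
P₁V₁ = 18120 J, P₂V₂ = 28220 J.
W = (18120 − 28220) / 0.6667 = -15150 J.

W ≈ -15100 J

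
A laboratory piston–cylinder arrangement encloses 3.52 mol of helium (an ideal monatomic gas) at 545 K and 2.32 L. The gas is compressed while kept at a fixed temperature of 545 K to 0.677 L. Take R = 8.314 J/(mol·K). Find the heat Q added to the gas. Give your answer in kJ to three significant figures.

Q ≈ -19.6 kJ

Isothermal ⇒ ΔU = 0, so Q = W = nRT ln(V₂/V₁).
Q = (3.52)(8.314)(545) ln(0.677/2.32) = 15950 × -1.232 = -19644 J.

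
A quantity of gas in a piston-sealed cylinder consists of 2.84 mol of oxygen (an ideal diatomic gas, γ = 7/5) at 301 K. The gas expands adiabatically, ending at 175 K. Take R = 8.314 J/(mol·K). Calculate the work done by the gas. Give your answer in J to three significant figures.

W ≈ 7440 J

Adiabatic ⇒ Q = 0, so W_by = −ΔU = nCᵥ(T₁ − T₂).
Cᵥ = 5R/2 = 20.79 J/(mol·K).
W = (2.84)(20.79)(301 − 175) = 7438 J.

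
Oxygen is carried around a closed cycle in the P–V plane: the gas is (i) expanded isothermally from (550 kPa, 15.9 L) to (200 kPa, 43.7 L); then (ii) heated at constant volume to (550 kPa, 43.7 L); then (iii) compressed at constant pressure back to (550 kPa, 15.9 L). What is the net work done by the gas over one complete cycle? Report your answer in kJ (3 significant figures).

W_net ≈ -6.45 kJ

Leg (i): W = PᵢVᵢ ln(V_f/Vᵢ) = (8745) ln(43.7/15.9) = 8841 J.
Leg (ii): W = 0.
Leg (iii): W = PΔV = (550)(15.9 − 43.7) = -15290 J.
W_net = 8841 − 15290 = -6449 J.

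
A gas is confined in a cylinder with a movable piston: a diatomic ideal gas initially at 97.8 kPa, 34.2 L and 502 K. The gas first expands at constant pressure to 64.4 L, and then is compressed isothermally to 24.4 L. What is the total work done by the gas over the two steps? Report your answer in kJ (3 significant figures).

Step 1 (isobaric): W = PΔV = (97.8 kPa)(64.4 − 34.2 L) = 2954 J.
After step 1: P = 97.8 kPa, V = 64.4 L, T = 945.3 K.
Step 2 (isothermal): W = P₁V₁ ln(V₂/V₁) = (6298) ln(24.4/64.4) = -6113 J.
W_total = 2954 − 6113 = -3159 J.

W_total ≈ -3.16 kJ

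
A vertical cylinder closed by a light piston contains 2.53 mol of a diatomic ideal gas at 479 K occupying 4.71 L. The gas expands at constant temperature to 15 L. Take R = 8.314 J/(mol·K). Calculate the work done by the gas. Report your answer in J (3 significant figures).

Isothermal: W = nRT ln(V₂/V₁).
W = (2.53)(8.314)(479) × ln(15/4.71)
  = 10075 × 1.158
W_by_gas = 11671 J.

W ≈ 11700 J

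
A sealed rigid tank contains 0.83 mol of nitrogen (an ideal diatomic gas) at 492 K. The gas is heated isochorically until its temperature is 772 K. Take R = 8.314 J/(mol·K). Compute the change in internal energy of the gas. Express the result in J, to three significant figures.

ΔU ≈ 4830 J

Constant volume ⇒ W = 0, so Q = ΔU = nCᵥΔT with Cᵥ = 5R/2 = 20.79 J/(mol·K).
ΔU = (0.83)(20.79)(772 − 492) = 4830 J.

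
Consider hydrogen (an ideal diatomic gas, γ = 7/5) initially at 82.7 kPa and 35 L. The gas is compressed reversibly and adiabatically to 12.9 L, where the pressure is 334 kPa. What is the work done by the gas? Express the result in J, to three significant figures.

Adiabatic: W = (P₁V₁ − P₂V₂)/(γ − 1) with γ = 7/5.
P₁V₁ = 2894 J, P₂V₂ = 4309 J.
W = (2894 − 4309) / 0.4 = -3535 J.

W ≈ -3540 J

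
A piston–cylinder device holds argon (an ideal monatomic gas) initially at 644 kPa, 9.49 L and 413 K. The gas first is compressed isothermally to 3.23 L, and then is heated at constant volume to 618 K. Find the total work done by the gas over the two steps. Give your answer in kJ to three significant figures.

Step 1 (isothermal): W = P₁V₁ ln(V₂/V₁) = (6112) ln(3.23/9.49) = -6587 J.
Step 2 (isochoric): W = 0 (constant volume).
W_total = -6587 + 0 = -6587 J.

W_total ≈ -6.59 kJ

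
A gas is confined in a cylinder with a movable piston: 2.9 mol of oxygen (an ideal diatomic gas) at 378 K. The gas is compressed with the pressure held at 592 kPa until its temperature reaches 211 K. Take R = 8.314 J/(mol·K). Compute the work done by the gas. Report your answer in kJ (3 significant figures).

Isobaric: W = P ΔV = nR ΔT.
W = (2.9)(8.314)(211 − 378) = -4026 J.

W ≈ -4.03 kJ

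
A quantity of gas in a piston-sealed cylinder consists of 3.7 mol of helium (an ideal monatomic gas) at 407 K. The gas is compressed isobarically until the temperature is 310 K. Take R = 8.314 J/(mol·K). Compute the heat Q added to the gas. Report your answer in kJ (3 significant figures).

Q ≈ -7.46 kJ

Isobaric: W = nRΔT = (3.7)(8.314)(-97) = -2984 J.
ΔU = nCᵥΔT with Cᵥ = 3R/2: ΔU = (3.7)(12.47)(-97) = -4476 J.
Q = ΔU + W = -4476 − 2984 = -7460 J.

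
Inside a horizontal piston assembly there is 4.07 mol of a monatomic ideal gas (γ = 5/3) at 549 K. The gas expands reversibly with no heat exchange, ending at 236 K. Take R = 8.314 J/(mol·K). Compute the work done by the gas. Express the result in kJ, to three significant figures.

Adiabatic ⇒ Q = 0, so W_by = −ΔU = nCᵥ(T₁ − T₂).
Cᵥ = 3R/2 = 12.47 J/(mol·K).
W = (4.07)(12.47)(549 − 236) = 15887 J.

W ≈ 15.9 kJ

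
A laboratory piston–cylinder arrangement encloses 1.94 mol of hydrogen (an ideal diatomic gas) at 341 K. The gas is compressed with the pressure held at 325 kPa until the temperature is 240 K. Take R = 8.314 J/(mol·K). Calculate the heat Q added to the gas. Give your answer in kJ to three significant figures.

Q ≈ -5.70 kJ

Isobaric: W = nRΔT = (1.94)(8.314)(-101) = -1629 J.
ΔU = nCᵥΔT with Cᵥ = 5R/2: ΔU = (1.94)(20.79)(-101) = -4073 J.
Q = ΔU + W = -4073 − 1629 = -5702 J.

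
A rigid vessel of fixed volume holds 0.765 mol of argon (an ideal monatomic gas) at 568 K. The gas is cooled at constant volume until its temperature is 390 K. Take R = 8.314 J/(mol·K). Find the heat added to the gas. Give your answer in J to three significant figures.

Constant volume ⇒ W = 0, so Q = ΔU = nCᵥΔT with Cᵥ = 3R/2 = 12.47 J/(mol·K).
ΔU = (0.765)(12.47)(390 − 568) = -1698 J.

Q ≈ -1700 J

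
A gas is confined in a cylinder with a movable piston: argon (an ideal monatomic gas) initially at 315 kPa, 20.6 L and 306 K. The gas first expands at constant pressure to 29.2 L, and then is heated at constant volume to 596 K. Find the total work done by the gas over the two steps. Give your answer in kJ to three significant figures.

W_total ≈ 2.71 kJ

Step 1 (isobaric): W = PΔV = (315 kPa)(29.2 − 20.6 L) = 2709 J.
Step 2 (isochoric): W = 0 (constant volume).
W_total = 2709 + 0 = 2709 J.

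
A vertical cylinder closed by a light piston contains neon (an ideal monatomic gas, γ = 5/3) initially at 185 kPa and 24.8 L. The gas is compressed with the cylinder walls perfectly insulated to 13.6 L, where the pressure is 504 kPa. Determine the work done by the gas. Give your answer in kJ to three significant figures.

Adiabatic: W = (P₁V₁ − P₂V₂)/(γ − 1) with γ = 5/3.
P₁V₁ = 4588 J, P₂V₂ = 6854 J.
W = (4588 − 6854) / 0.6667 = -3400 J.

W ≈ -3.40 kJ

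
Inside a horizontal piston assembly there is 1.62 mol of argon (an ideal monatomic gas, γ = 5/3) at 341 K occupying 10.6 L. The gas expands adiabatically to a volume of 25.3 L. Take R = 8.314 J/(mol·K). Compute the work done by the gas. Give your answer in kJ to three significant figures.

Adiabatic: TV^(γ−1) = const with γ = 5/3.
T₂ = T₁ (V₁/V₂)^(γ−1) = 341 × (10.6/25.3)^0.667 = 341 × 0.5599 = 190.9 K.
W_by = nCᵥ(T₁ − T₂) = (1.62)(12.47)(341 − 190.9) = 3032 J.

W ≈ 3.03 kJ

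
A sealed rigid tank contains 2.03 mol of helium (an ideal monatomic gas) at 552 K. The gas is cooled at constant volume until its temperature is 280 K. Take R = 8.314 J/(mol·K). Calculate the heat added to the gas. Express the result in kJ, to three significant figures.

Constant volume ⇒ W = 0, so Q = ΔU = nCᵥΔT with Cᵥ = 3R/2 = 12.47 J/(mol·K).
ΔU = (2.03)(12.47)(280 − 552) = -6886 J.

Q ≈ -6.89 kJ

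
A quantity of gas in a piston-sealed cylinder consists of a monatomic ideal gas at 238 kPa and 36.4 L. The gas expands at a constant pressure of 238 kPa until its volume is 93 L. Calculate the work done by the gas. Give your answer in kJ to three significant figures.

Isobaric: W = P ΔV.
W = (238 kPa)(93 − 36.4 L) = (238)(56.6) = 13471 J.

W ≈ 13.5 kJ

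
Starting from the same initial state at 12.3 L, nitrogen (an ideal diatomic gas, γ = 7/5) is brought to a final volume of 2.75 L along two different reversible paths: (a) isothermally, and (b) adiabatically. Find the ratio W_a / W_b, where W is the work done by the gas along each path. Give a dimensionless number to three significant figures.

W_a / W_b ≈ 0.730

Path (a) isothermal: W = P₁V₁ ln(V₂/V₁) → W_a/(P₁V₁) = -1.498.
Path (b) adiabatic: W = P₁V₁(1 − (V₁/V₂)^(γ−1))/(γ−1) → W_b/(P₁V₁) = -2.052.
W_a / W_b = -1.498 / -2.052 = 0.7301.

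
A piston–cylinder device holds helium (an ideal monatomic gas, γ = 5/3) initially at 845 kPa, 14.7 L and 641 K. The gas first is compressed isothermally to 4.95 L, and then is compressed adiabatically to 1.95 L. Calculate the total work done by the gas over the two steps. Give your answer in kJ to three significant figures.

Step 1 (isothermal): W = P₁V₁ ln(V₂/V₁) = (12422) ln(4.95/14.7) = -13520 J.
After step 1: P = 2509 kPa, V = 4.95 L, T = 641 K.
Step 2 (adiabatic): W = (P₁V₁ − P₂V₂)/(γ−1) = (12422 − 23115)/0.667 = -16040 J.
W_total = -13520 − 16040 = -29560 J.

W_total ≈ -29.6 kJ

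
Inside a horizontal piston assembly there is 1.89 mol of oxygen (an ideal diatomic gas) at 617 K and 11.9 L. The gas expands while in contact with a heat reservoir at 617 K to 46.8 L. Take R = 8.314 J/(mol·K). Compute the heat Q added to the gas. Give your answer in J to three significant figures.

Isothermal ⇒ ΔU = 0, so Q = W = nRT ln(V₂/V₁).
Q = (1.89)(8.314)(617) ln(46.8/11.9) = 9695 × 1.369 = 13276 J.

Q ≈ 13300 J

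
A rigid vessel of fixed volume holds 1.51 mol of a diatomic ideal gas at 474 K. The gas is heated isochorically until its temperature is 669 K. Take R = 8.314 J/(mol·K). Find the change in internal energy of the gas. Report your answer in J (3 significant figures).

ΔU ≈ 6120 J

Constant volume ⇒ W = 0, so Q = ΔU = nCᵥΔT with Cᵥ = 5R/2 = 20.79 J/(mol·K).
ΔU = (1.51)(20.79)(669 − 474) = 6120 J.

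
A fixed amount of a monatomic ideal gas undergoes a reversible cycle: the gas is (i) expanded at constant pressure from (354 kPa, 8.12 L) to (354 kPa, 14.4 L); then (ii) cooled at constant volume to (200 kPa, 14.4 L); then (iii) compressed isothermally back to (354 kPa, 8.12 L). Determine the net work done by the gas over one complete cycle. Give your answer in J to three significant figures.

Leg (i): W = PΔV = (354)(14.4 − 8.12) = 2223 J.
Leg (ii): W = 0.
Leg (iii): W = PᵢVᵢ ln(V_f/Vᵢ) = (2880) ln(8.12/14.4) = -1650 J.
W_net = 2223 − 1650 = 573.2 J.

W_net ≈ 573 J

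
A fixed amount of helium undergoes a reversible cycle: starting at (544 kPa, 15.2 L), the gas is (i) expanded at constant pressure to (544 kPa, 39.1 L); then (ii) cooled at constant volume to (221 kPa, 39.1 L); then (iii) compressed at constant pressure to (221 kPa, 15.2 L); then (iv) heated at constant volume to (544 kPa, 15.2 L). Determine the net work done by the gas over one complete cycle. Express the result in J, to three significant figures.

Constant-volume legs do no work.
W(i) = (544)(39.1 − 15.2) = 13002 J; W(iii) = (221)(15.2 − 39.1) = -5282 J.
W_net = 13002 − 5282 = 7720 J (the clockwise enclosed area).

W_net ≈ 7720 J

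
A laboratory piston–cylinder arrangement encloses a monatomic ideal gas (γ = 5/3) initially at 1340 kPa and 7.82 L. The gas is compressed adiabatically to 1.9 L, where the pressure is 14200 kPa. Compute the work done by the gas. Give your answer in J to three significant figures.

W ≈ -24800 J

Adiabatic: W = (P₁V₁ − P₂V₂)/(γ − 1) with γ = 5/3.
P₁V₁ = 10479 J, P₂V₂ = 26980 J.
W = (10479 − 26980) / 0.6667 = -24752 J.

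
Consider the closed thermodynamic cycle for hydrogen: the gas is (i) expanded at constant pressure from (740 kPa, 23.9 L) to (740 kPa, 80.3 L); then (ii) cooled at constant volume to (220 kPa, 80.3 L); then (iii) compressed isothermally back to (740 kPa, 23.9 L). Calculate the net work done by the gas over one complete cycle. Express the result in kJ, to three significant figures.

W_net ≈ 20.3 kJ

Leg (i): W = PΔV = (740)(80.3 − 23.9) = 41736 J.
Leg (ii): W = 0.
Leg (iii): W = PᵢVᵢ ln(V_f/Vᵢ) = (17666) ln(23.9/80.3) = -21409 J.
W_net = 41736 − 21409 = 20327 J.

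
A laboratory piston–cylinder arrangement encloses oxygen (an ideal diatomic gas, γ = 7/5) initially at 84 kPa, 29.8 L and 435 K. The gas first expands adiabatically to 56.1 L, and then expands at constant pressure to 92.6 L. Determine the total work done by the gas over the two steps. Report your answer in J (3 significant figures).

Step 1 (adiabatic): W = (P₁V₁ − P₂V₂)/(γ−1) = (2503 − 1944)/0.4 = 1399 J.
After step 1: P = 34.64 kPa, V = 56.1 L, T = 337.7 K.
Step 2 (isobaric): W = PΔV = (34.64 kPa)(92.6 − 56.1 L) = 1265 J.
W_total = 1399 + 1265 = 2664 J.

W_total ≈ 2660 J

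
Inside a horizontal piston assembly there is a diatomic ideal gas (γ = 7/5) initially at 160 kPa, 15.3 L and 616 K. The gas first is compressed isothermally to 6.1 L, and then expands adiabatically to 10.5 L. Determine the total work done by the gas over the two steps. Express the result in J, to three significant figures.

W_total ≈ -1060 J

Step 1 (isothermal): W = P₁V₁ ln(V₂/V₁) = (2448) ln(6.1/15.3) = -2251 J.
After step 1: P = 401.3 kPa, V = 6.1 L, T = 616 K.
Step 2 (adiabatic): W = (P₁V₁ − P₂V₂)/(γ−1) = (2448 − 1970)/0.4 = 1195 J.
W_total = -2251 + 1195 = -1056 J.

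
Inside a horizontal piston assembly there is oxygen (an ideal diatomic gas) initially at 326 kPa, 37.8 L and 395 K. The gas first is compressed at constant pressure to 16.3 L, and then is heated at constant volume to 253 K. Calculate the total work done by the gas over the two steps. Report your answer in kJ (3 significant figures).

W_total ≈ -7.01 kJ

Step 1 (isobaric): W = PΔV = (326 kPa)(16.3 − 37.8 L) = -7009 J.
Step 2 (isochoric): W = 0 (constant volume).
W_total = -7009 + 0 = -7009 J.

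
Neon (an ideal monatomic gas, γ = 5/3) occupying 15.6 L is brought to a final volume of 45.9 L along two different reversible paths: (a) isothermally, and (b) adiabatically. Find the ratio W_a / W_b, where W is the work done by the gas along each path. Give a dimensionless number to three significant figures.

Path (a) isothermal: W = P₁V₁ ln(V₂/V₁) → W_a/(P₁V₁) = 1.079.
Path (b) adiabatic: W = P₁V₁(1 − (V₁/V₂)^(γ−1))/(γ−1) → W_b/(P₁V₁) = 0.7695.
W_a / W_b = 1.079 / 0.7695 = 1.402.

W_a / W_b ≈ 1.40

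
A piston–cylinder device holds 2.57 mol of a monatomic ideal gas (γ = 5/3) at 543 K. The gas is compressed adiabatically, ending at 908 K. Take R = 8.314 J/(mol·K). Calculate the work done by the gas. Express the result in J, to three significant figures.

W ≈ -11700 J

Adiabatic ⇒ Q = 0, so W_by = −ΔU = nCᵥ(T₁ − T₂).
Cᵥ = 3R/2 = 12.47 J/(mol·K).
W = (2.57)(12.47)(543 − 908) = -11698 J.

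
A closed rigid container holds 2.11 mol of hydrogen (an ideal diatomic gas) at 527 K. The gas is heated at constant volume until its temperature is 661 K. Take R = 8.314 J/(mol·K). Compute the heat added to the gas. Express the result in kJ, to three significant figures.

Constant volume ⇒ W = 0, so Q = ΔU = nCᵥΔT with Cᵥ = 5R/2 = 20.79 J/(mol·K).
ΔU = (2.11)(20.79)(661 − 527) = 5877 J.

Q ≈ 5.88 kJ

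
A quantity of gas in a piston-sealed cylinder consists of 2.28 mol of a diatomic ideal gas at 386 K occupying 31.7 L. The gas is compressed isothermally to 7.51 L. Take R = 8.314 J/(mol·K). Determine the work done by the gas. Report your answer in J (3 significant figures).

Isothermal: W = nRT ln(V₂/V₁).
W = (2.28)(8.314)(386) × ln(7.51/31.7)
  = 7317 × -1.44
W_by_gas = -10537 J.

W ≈ -10500 J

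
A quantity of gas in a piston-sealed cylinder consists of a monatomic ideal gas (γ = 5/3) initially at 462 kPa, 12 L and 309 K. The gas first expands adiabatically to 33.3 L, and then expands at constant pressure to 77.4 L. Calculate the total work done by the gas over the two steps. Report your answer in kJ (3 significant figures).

Step 1 (adiabatic): W = (P₁V₁ − P₂V₂)/(γ−1) = (5544 − 2807)/0.667 = 4105 J.
After step 1: P = 84.31 kPa, V = 33.3 L, T = 156.5 K.
Step 2 (isobaric): W = PΔV = (84.31 kPa)(77.4 − 33.3 L) = 3718 J.
W_total = 4105 + 3718 = 7823 J.

W_total ≈ 7.82 kJ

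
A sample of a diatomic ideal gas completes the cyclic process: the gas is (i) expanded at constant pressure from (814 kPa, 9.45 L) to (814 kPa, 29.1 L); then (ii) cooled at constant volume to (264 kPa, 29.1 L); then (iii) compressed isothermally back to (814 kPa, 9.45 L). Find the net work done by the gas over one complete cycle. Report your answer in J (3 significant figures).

W_net ≈ 7350 J

Leg (i): W = PΔV = (814)(29.1 − 9.45) = 15995 J.
Leg (ii): W = 0.
Leg (iii): W = PᵢVᵢ ln(V_f/Vᵢ) = (7682) ln(9.45/29.1) = -8641 J.
W_net = 15995 − 8641 = 7355 J.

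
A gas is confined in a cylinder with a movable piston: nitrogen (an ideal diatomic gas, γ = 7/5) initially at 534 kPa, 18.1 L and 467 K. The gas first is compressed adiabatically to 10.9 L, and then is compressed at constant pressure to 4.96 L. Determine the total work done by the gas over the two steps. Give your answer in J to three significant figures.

Step 1 (adiabatic): W = (P₁V₁ − P₂V₂)/(γ−1) = (9665 − 11839)/0.4 = -5434 J.
After step 1: P = 1086 kPa, V = 10.9 L, T = 572 K.
Step 2 (isobaric): W = PΔV = (1086 kPa)(4.96 − 10.9 L) = -6452 J.
W_total = -5434 − 6452 = -11886 J.

W_total ≈ -11900 J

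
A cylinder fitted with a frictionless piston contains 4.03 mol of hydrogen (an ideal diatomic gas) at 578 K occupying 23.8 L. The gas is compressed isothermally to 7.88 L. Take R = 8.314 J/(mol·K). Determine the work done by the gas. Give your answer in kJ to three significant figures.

Isothermal: W = nRT ln(V₂/V₁).
W = (4.03)(8.314)(578) × ln(7.88/23.8)
  = 19366 × -1.105
W_by_gas = -21407 J.

W ≈ -21.4 kJ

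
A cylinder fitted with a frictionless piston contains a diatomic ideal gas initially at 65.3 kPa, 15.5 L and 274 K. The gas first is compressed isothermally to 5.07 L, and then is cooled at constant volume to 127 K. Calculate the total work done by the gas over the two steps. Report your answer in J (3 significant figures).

Step 1 (isothermal): W = P₁V₁ ln(V₂/V₁) = (1012) ln(5.07/15.5) = -1131 J.
Step 2 (isochoric): W = 0 (constant volume).
W_total = -1131 + 0 = -1131 J.

W_total ≈ -1130 J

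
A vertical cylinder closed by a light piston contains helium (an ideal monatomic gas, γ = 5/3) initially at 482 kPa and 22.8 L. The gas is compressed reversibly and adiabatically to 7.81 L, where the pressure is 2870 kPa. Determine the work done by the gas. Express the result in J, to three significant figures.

W ≈ -17100 J

Adiabatic: W = (P₁V₁ − P₂V₂)/(γ − 1) with γ = 5/3.
P₁V₁ = 10990 J, P₂V₂ = 22415 J.
W = (10990 − 22415) / 0.6667 = -17138 J.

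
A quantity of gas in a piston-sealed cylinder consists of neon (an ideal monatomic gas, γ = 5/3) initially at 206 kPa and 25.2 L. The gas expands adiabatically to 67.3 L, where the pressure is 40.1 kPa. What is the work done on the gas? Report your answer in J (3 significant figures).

Adiabatic: W = (P₁V₁ − P₂V₂)/(γ − 1) with γ = 5/3.
P₁V₁ = 5191 J, P₂V₂ = 2699 J.
W = (5191 − 2699) / 0.6667 = 3739 J.
Work on gas = −W_by = -3739 J.

W ≈ -3740 J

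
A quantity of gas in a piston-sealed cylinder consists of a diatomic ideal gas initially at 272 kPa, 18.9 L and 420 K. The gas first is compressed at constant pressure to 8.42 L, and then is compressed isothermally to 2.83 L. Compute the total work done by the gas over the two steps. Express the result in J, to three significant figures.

Step 1 (isobaric): W = PΔV = (272 kPa)(8.42 − 18.9 L) = -2851 J.
After step 1: P = 272 kPa, V = 8.42 L, T = 187.1 K.
Step 2 (isothermal): W = P₁V₁ ln(V₂/V₁) = (2290) ln(2.83/8.42) = -2497 J.
W_total = -2851 − 2497 = -5348 J.

W_total ≈ -5350 J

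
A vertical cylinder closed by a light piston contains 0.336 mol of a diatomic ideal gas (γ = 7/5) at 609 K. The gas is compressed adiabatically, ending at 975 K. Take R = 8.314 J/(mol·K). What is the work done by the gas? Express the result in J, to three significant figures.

Adiabatic ⇒ Q = 0, so W_by = −ΔU = nCᵥ(T₁ − T₂).
Cᵥ = 5R/2 = 20.79 J/(mol·K).
W = (0.336)(20.79)(609 − 975) = -2556 J.

W ≈ -2560 J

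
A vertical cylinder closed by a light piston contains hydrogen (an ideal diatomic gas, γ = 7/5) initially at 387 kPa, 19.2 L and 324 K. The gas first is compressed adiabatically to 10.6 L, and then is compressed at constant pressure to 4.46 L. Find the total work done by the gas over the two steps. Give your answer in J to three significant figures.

W_total ≈ -10400 J

Step 1 (adiabatic): W = (P₁V₁ − P₂V₂)/(γ−1) = (7430 − 9423)/0.4 = -4983 J.
After step 1: P = 889 kPa, V = 10.6 L, T = 410.9 K.
Step 2 (isobaric): W = PΔV = (889 kPa)(4.46 − 10.6 L) = -5458 J.
W_total = -4983 − 5458 = -10441 J.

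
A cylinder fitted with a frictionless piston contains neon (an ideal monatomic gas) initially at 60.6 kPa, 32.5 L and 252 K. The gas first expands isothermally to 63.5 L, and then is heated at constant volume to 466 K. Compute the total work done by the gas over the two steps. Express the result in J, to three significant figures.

W_total ≈ 1320 J

Step 1 (isothermal): W = P₁V₁ ln(V₂/V₁) = (1970) ln(63.5/32.5) = 1319 J.
Step 2 (isochoric): W = 0 (constant volume).
W_total = 1319 + 0 = 1319 J.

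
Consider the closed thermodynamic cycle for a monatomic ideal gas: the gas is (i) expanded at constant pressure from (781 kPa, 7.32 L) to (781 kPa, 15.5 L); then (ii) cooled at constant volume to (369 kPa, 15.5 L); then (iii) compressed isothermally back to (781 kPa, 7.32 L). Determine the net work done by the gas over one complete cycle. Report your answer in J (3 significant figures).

Leg (i): W = PΔV = (781)(15.5 − 7.32) = 6389 J.
Leg (ii): W = 0.
Leg (iii): W = PᵢVᵢ ln(V_f/Vᵢ) = (5720) ln(7.32/15.5) = -4291 J.
W_net = 6389 − 4291 = 2098 J.

W_net ≈ 2100 J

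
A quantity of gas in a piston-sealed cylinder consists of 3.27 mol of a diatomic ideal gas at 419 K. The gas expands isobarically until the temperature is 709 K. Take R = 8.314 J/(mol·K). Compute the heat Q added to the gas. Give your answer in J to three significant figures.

Q ≈ 27600 J

Isobaric: W = nRΔT = (3.27)(8.314)(290) = 7884 J.
ΔU = nCᵥΔT with Cᵥ = 5R/2: ΔU = (3.27)(20.79)(290) = 19710 J.
Q = ΔU + W = 19710 + 7884 = 27595 J.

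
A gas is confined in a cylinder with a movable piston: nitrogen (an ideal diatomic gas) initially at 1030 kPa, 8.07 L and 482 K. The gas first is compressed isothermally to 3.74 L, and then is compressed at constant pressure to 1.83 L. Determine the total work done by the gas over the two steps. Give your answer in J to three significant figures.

W_total ≈ -10600 J

Step 1 (isothermal): W = P₁V₁ ln(V₂/V₁) = (8312) ln(3.74/8.07) = -6393 J.
After step 1: P = 2222 kPa, V = 3.74 L, T = 482 K.
Step 2 (isobaric): W = PΔV = (2222 kPa)(1.83 − 3.74 L) = -4245 J.
W_total = -6393 − 4245 = -10638 J.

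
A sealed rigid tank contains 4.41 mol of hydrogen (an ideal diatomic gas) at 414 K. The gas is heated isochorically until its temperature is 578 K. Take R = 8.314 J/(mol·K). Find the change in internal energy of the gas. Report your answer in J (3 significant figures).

Constant volume ⇒ W = 0, so Q = ΔU = nCᵥΔT with Cᵥ = 5R/2 = 20.79 J/(mol·K).
ΔU = (4.41)(20.79)(578 − 414) = 15033 J.

ΔU ≈ 15000 J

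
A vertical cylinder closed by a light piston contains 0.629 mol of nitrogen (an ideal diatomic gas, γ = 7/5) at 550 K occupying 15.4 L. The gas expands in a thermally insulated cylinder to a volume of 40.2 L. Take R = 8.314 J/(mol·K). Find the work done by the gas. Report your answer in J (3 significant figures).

W ≈ 2290 J

Adiabatic: TV^(γ−1) = const with γ = 7/5.
T₂ = T₁ (V₁/V₂)^(γ−1) = 550 × (15.4/40.2)^0.4 = 550 × 0.6813 = 374.7 K.
W_by = nCᵥ(T₁ − T₂) = (0.629)(20.79)(550 − 374.7) = 2292 J.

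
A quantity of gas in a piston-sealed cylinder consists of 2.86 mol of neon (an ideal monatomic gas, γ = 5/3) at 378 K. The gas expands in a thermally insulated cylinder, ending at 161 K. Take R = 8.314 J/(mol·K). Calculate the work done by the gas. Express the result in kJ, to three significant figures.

Adiabatic ⇒ Q = 0, so W_by = −ΔU = nCᵥ(T₁ − T₂).
Cᵥ = 3R/2 = 12.47 J/(mol·K).
W = (2.86)(12.47)(378 − 161) = 7740 J.

W ≈ 7.74 kJ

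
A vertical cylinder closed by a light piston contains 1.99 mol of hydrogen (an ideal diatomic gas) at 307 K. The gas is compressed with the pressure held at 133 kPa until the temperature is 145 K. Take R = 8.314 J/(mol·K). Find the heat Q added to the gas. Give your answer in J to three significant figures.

Q ≈ -9380 J

Isobaric: W = nRΔT = (1.99)(8.314)(-162) = -2680 J.
ΔU = nCᵥΔT with Cᵥ = 5R/2: ΔU = (1.99)(20.79)(-162) = -6701 J.
Q = ΔU + W = -6701 − 2680 = -9381 J.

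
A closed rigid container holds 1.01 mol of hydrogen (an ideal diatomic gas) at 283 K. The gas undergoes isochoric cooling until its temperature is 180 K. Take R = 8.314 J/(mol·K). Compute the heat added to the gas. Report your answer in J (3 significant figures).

Constant volume ⇒ W = 0, so Q = ΔU = nCᵥΔT with Cᵥ = 5R/2 = 20.79 J/(mol·K).
ΔU = (1.01)(20.79)(180 − 283) = -2162 J.

Q ≈ -2160 J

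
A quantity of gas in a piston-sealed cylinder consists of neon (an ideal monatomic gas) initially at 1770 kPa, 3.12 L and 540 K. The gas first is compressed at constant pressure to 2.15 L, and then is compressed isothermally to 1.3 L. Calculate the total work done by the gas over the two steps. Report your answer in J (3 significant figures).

W_total ≈ -3630 J

Step 1 (isobaric): W = PΔV = (1770 kPa)(2.15 − 3.12 L) = -1717 J.
After step 1: P = 1770 kPa, V = 2.15 L, T = 372.1 K.
Step 2 (isothermal): W = P₁V₁ ln(V₂/V₁) = (3806) ln(1.3/2.15) = -1915 J.
W_total = -1717 − 1915 = -3631 J.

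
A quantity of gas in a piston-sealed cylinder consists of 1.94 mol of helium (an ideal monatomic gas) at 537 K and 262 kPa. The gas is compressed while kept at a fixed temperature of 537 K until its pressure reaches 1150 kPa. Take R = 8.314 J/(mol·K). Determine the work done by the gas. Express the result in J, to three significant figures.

Isothermal process: W = nRT ln(V₂/V₁) = nRT ln(P₁/P₂).
W = (1.94)(8.314)(537) × ln(262/1150)
  = 8661 × ln(0.2278) = 8661 × -1.479
W_by_gas = -12812 J.

W ≈ -12800 J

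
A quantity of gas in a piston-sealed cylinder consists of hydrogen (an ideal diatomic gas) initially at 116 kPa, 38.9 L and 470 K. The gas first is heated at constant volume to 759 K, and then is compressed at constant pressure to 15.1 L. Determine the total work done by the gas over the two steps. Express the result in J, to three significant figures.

Step 1 (isochoric): W = 0 (constant volume).
After step 1: P = 187.3 kPa (V unchanged).
Step 2 (isobaric): W = PΔV = (187.3 kPa)(15.1 − 38.9 L) = -4458 J.
W_total = 0 − 4458 = -4458 J.

W_total ≈ -4460 J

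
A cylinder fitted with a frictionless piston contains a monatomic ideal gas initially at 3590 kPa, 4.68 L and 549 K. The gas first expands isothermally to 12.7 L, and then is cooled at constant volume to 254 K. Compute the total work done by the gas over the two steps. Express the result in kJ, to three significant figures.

Step 1 (isothermal): W = P₁V₁ ln(V₂/V₁) = (16801) ln(12.7/4.68) = 16773 J.
Step 2 (isochoric): W = 0 (constant volume).
W_total = 16773 + 0 = 16773 J.

W_total ≈ 16.8 kJ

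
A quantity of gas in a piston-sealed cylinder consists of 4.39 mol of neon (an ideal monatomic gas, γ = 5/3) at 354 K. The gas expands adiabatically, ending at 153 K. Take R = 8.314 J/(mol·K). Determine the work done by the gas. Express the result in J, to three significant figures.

W ≈ 11000 J

Adiabatic ⇒ Q = 0, so W_by = −ΔU = nCᵥ(T₁ − T₂).
Cᵥ = 3R/2 = 12.47 J/(mol·K).
W = (4.39)(12.47)(354 − 153) = 11004 J.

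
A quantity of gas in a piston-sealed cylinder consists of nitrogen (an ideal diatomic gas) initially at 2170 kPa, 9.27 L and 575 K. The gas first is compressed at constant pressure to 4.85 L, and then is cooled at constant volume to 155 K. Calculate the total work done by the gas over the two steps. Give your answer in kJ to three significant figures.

Step 1 (isobaric): W = PΔV = (2170 kPa)(4.85 − 9.27 L) = -9591 J.
Step 2 (isochoric): W = 0 (constant volume).
W_total = -9591 + 0 = -9591 J.

W_total ≈ -9.59 kJ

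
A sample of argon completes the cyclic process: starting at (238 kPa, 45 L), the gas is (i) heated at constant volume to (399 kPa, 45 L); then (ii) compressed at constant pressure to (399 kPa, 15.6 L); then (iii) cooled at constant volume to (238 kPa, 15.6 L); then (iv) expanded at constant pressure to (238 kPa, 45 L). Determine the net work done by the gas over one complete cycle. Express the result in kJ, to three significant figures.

W_net ≈ -4.73 kJ

Constant-volume legs do no work.
W(ii) = (399)(15.6 − 45) = -11731 J; W(iv) = (238)(45 − 15.6) = 6997 J.
W_net = -11731 + 6997 = -4733 J (the counter-clockwise enclosed area).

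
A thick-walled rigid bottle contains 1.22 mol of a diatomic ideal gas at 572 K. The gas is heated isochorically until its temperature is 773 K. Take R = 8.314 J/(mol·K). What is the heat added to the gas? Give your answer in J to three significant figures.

Constant volume ⇒ W = 0, so Q = ΔU = nCᵥΔT with Cᵥ = 5R/2 = 20.79 J/(mol·K).
ΔU = (1.22)(20.79)(773 − 572) = 5097 J.

Q ≈ 5100 J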